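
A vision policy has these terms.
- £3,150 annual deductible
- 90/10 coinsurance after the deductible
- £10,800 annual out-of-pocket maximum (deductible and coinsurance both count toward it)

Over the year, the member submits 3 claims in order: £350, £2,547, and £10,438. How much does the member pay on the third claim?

£1,271.50

Claim 1 (£350): fully absorbed by the deductible. Member pays £350; OOP now £350.
Claim 2 (£2,547): fully absorbed by the deductible. Cost to member: £2,547. OOP to date £2,897.
Claim 3 (£10,438): £253 to deductible, leaving £10,185; member's 10% is £1,018.50. Member owes £1,271.50 (running OOP £4,168.50).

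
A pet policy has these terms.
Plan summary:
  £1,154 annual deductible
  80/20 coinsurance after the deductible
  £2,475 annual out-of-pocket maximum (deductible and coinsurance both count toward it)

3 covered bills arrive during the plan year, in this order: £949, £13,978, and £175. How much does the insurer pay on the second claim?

£12,452

#1 (£949): entire amount goes to the deductible. Cost to owner: £949. OOP to date £949. Insurer: £949 − £949 = £0.
#2 (£13,978): deductible takes £205, £13,773 remains; owner's 20% is £2,754.60. Deductible plus coinsurance: £205 + £2,754.60 = £2,959.60. Adding that to £949 gives £3,908.60, past the £2,475 cap; owner pays only £2,475 − £949 = £1,526. Plan pays £13,978 − £1,526 = £12,452.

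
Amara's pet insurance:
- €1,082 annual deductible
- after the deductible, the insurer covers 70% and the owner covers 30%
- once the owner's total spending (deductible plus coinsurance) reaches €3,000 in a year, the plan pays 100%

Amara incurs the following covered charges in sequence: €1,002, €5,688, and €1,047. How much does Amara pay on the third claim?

#1 (€1,002): entire amount goes to the deductible. Cost to owner: €1,002. OOP to date €1,002.
#2 (€5,688): €80 finishes the deductible; €5,608 goes to coinsurance; 30% of €5,608 = €1,682.40. Owner owes €1,762.40 (running OOP €2,764.40).
#3 (€1,047): 30% coinsurance on €1,047 = €314.10. That would push OOP to €3,078.50, over the €3,000 cap, so owner pays €3,000 − €2,764.40 = €235.60.

€235.60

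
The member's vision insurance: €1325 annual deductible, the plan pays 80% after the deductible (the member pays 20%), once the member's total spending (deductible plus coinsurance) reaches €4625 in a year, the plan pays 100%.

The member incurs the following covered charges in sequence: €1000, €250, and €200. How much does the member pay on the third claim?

Claim 1 — €1000: all of it applies to the deductible. Member pays €1000; OOP now €1000.
Claim 2 — €250: all of it applies to the deductible. Member owes €250 (running OOP €1250).
Claim 3 — €200: €75 finishes the deductible; €125 goes to coinsurance; 20% of €125 = €25. Cost to member: €100. OOP to date €1350.

€100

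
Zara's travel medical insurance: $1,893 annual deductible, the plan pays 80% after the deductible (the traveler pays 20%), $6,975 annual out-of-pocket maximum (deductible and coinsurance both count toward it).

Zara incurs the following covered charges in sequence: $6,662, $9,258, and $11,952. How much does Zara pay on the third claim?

Bill 1, $6,662: $1,893 to deductible, leaving $4,769; 20% of $4,769 = $953.80. Cost to traveler: $2,846.80. OOP to date $2,846.80.
Bill 2, $9,258: 20% coinsurance on $9,258 = $1,851.60. Traveler owes $1,851.60 (running OOP $4,698.40).
Bill 3, $11,952: 20% coinsurance on $11,952 = $2,390.40. That would push OOP to $7,088.80, over the $6,975 cap, so traveler pays $6,975 − $4,698.40 = $2,276.60.

$2,276.60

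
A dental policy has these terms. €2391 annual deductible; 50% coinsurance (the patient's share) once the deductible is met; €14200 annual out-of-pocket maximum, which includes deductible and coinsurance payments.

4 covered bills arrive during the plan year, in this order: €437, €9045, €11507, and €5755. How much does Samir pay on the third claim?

€5753.50

Claim 1 (€437): all of it applies to the deductible. Cost to patient: €437. OOP to date €437.
Claim 2 (€9045): deductible takes €1954, €7091 remains; patient's 50% is €3545.50. Patient owes €5499.50 (running OOP €5936.50).
Claim 3 (€11507): deductible already satisfied, so patient's share is 50% × €11507 = €5753.50. Patient owes €5753.50 (running OOP €11690).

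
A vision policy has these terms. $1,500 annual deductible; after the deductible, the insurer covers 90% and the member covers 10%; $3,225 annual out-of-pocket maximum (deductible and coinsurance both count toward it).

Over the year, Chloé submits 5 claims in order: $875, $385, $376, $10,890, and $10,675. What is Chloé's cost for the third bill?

$253.60

Bill 1, $875: fully absorbed by the deductible. Cost to member: $875. OOP to date $875.
Bill 2, $385: fully absorbed by the deductible. Cost to member: $385. OOP to date $1,260.
Bill 3, $376: $240 to deductible, leaving $136; 10% of $136 = $13.60. Member owes $253.60 (running OOP $1,513.60).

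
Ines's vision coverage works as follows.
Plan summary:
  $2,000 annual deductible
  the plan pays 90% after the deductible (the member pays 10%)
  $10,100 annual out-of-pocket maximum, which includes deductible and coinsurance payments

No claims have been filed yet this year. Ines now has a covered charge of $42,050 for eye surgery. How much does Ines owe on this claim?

$6,005

The full $2,000 deductible is still open; $2,000 of this bill applies to it.
That leaves $42,050 − $2,000 = $40,050 for coinsurance.
10% of $40,050 = $4,005 falls to the member.
That puts the member's cost at $2,000 + $4,005 = $6,005 before any cap.
Cumulative spending $0 + $6,005 = $6,005 stays under the $10,100 maximum.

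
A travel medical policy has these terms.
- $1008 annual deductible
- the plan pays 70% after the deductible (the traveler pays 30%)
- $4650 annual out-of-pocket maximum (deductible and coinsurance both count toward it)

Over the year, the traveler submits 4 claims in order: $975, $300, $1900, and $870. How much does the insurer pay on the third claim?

Claim 1 ($975): entire amount goes to the deductible. Cost to traveler: $975. OOP to date $975. Plan pays $975 − $975 = $0.
Claim 2 ($300): $33 to deductible, leaving $267; 30% of $267 = $80.10. Cost to traveler: $113.10. OOP to date $1088.10. Insurer: $300 − $113.10 = $186.90.
Claim 3 ($1900): deductible already satisfied, so traveler's share is 30% × $1900 = $570. Traveler owes $570 (running OOP $1658.10). Insurer: $1900 − $570 = $1330.

$1330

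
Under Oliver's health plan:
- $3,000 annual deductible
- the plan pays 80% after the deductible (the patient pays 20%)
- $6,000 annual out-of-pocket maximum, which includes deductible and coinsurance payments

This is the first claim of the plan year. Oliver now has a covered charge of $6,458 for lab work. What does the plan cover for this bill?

Deductible not yet touched, so the first $3,000 of the bill goes to the deductible.
The remaining $3,458 (= $6,458 − $3,000) moves to coinsurance.
20% of $3,458 = $691.60 falls to the patient.
That puts the patient's cost at $3,000 + $691.60 = $3,691.60 before any cap.
Cumulative spending $0 + $3,691.60 = $3,691.60 stays under the $6,000 maximum.
The plan picks up $6,458 − $3,691.60 = $2,766.40.

$2,766.40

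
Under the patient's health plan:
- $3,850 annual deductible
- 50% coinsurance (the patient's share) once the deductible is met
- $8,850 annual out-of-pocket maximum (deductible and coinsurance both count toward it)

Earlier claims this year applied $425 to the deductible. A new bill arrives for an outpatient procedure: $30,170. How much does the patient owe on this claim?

Deductible still to meet: $3,850 − $425 = $3,425.
The remaining $26,745 (= $30,170 − $3,425) moves to coinsurance.
Patient's 50% share of $26,745 is $13,372.50.
That puts the patient's cost at $3,425 + $13,372.50 = $16,797.50 before any cap.
Adding $16,797.50 to the $425 already spent would give $17,222.50, which exceeds the $8,850 cap; the patient pays just $8,850 − $425 = $8,425.

$8,425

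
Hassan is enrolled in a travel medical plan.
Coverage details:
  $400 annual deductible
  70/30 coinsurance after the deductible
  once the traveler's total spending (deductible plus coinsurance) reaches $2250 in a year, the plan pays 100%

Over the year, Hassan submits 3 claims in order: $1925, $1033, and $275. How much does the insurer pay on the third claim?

Bill 1, $1925: $400 to deductible, leaving $1525; traveler's 30% is $457.50. Traveler pays $857.50; OOP now $857.50. Plan pays $1925 − $857.50 = $1067.50.
Bill 2, $1033: deductible met; 30% of $1033 = $309.90. Traveler pays $309.90; OOP now $1167.40. Plan pays $1033 − $309.90 = $723.10.
Bill 3, $275: deductible already satisfied, so traveler's share is 30% × $275 = $82.50. Cost to traveler: $82.50. OOP to date $1249.90. Insurer: $275 − $82.50 = $192.50.

$192.50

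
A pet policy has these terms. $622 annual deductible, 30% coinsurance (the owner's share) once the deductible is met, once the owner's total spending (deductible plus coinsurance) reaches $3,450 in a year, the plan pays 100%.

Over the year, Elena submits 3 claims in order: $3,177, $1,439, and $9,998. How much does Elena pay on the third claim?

$1,629.80

Claim 1 — $3,177: deductible takes $622, $2,555 remains; 30% of $2,555 = $766.50. Owner pays $1,388.50; OOP now $1,388.50.
Claim 2 — $1,439: deductible already satisfied, so owner's share is 30% × $1,439 = $431.70. Owner owes $431.70 (running OOP $1,820.20).
Claim 3 — $9,998: deductible met; 30% of $9,998 = $2,999.40. That would push OOP to $4,819.60, over the $3,450 cap, so owner pays $3,450 − $1,820.20 = $1,629.80.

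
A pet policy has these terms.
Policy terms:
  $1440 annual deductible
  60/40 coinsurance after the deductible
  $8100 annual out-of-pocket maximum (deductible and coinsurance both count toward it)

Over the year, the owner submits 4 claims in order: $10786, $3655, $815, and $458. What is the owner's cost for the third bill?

$326

Claim 1 — $10786: $1440 to deductible, leaving $9346; coinsurance $9346 × 40% = $3738.40. Cost to owner: $5178.40. OOP to date $5178.40.
Claim 2 — $3655: 40% coinsurance on $3655 = $1462. Cost to owner: $1462. OOP to date $6640.40.
Claim 3 — $815: deductible met; 40% of $815 = $326. Owner pays $326; OOP now $6966.40.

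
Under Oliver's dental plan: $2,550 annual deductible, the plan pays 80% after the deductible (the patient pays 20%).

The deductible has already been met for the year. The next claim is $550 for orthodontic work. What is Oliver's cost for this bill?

The deductible is already satisfied, so the full bill goes to coinsurance.
Patient's 20% share of $550 is $110.

$110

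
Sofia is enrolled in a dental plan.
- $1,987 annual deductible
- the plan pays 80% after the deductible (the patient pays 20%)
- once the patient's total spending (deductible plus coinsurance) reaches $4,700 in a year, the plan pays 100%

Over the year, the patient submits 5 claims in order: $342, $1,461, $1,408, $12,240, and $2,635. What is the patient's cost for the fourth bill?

Bill 1, $342: all of it applies to the deductible. Patient owes $342 (running OOP $342).
Bill 2, $1,461: fully absorbed by the deductible. Cost to patient: $1,461. OOP to date $1,803.
Bill 3, $1,408: $184 finishes the deductible; $1,224 goes to coinsurance; 20% of $1,224 = $244.80. Cost to patient: $428.80. OOP to date $2,231.80.
Bill 4, $12,240: deductible already satisfied, so patient's share is 20% × $12,240 = $2,448. Patient owes $2,448 (running OOP $4,679.80).

$2,448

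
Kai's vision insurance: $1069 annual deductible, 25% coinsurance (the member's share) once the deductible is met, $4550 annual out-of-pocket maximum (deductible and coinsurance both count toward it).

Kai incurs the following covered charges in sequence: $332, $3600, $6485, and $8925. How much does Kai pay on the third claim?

#1 ($332): all of it applies to the deductible. Member pays $332; OOP now $332.
#2 ($3600): $737 finishes the deductible; $2863 goes to coinsurance; member's 25% is $715.75. Cost to member: $1452.75. OOP to date $1784.75.
#3 ($6485): deductible met; 25% of $6485 = $1621.25. Member owes $1621.25 (running OOP $3406).

$1621.25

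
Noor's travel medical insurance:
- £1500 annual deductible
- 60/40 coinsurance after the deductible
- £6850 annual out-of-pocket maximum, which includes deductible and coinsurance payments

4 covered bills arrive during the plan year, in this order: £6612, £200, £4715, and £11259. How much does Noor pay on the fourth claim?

Bill 1, £6612: deductible takes £1500, £5112 remains; 40% of £5112 = £2044.80. Traveler owes £3544.80 (running OOP £3544.80).
Bill 2, £200: 40% coinsurance on £200 = £80. Traveler owes £80 (running OOP £3624.80).
Bill 3, £4715: deductible already satisfied, so traveler's share is 40% × £4715 = £1886. Traveler owes £1886 (running OOP £5510.80).
Bill 4, £11259: deductible met; 40% of £11259 = £4503.60. That would push OOP to £10014.40, over the £6850 cap, so traveler pays £6850 − £5510.80 = £1339.20.

£1339.20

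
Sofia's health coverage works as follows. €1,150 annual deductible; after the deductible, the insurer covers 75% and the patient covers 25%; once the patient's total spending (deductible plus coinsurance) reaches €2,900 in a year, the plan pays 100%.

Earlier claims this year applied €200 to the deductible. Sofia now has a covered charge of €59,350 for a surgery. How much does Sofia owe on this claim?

€2,700

Remaining deductible: €1,150 − €200 = €950.
That leaves €59,350 − €950 = €58,400 for coinsurance.
Patient's 25% share of €58,400 is €14,600.
That puts the patient's cost at €950 + €14,600 = €15,550 before any cap.
Adding €15,550 to the €200 already spent would give €15,750, which exceeds the €2,900 cap; the patient pays just €2,900 − €200 = €2,700.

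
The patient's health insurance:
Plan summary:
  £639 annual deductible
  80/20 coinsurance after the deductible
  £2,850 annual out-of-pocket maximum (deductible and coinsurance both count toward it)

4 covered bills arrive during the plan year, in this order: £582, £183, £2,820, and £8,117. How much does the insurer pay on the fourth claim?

Bill 1, £582: all of it applies to the deductible. Cost to patient: £582. OOP to date £582. Plan pays £582 − £582 = £0.
Bill 2, £183: £57 finishes the deductible; £126 goes to coinsurance; patient's 20% is £25.20. Patient owes £82.20 (running OOP £664.20). Plan pays £183 − £82.20 = £100.80.
Bill 3, £2,820: 20% coinsurance on £2,820 = £564. Cost to patient: £564. OOP to date £1,228.20. Plan pays £2,820 − £564 = £2,256.
Bill 4, £8,117: deductible already satisfied, so patient's share is 20% × £8,117 = £1,623.40. That would push OOP to £2,851.60, over the £2,850 cap, so patient pays £2,850 − £1,228.20 = £1,621.80. Insurer: £8,117 − £1,621.80 = £6,495.20.

£6,495.20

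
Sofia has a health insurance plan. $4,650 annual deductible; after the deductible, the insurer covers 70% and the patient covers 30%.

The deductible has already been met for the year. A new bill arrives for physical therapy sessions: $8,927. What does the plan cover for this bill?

$6,248.90

The deductible is already satisfied, so the full bill goes to coinsurance.
Coinsurance: $8,927 × 30% = $2,678.10.
Insurer pays the balance: $8,927 − $2,678.10 = $6,248.90.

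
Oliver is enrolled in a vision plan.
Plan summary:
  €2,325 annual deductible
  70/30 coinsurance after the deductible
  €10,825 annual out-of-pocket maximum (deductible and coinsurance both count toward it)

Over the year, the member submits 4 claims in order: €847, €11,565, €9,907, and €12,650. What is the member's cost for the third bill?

€2,972.10

Claim 1 (€847): all of it applies to the deductible. Member pays €847; OOP now €847.
Claim 2 (€11,565): €1,478 finishes the deductible; €10,087 goes to coinsurance; coinsurance €10,087 × 30% = €3,026.10. Cost to member: €4,504.10. OOP to date €5,351.10.
Claim 3 (€9,907): deductible met; 30% of €9,907 = €2,972.10. Cost to member: €2,972.10. OOP to date €8,323.20.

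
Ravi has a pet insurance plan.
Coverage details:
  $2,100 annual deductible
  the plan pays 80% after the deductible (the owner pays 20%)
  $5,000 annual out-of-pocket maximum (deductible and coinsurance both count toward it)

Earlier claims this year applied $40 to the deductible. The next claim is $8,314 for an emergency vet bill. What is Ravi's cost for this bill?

$3,310.80

$40 of the $2,100 deductible is already met, leaving $2,060.
After the $2,060 deductible portion, $8,314 − $2,060 = $6,254 is subject to coinsurance.
Coinsurance: $6,254 × 20% = $1,250.80.
That puts the owner's cost at $2,060 + $1,250.80 = $3,310.80 before any cap.
Cumulative spending $40 + $3,310.80 = $3,350.80 stays under the $5,000 maximum.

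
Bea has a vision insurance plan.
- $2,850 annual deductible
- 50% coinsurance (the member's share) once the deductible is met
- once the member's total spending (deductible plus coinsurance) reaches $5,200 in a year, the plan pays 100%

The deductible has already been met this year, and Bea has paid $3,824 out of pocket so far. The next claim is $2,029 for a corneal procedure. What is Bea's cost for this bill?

$1,014.50

With the deductible met, the entire $2,029 is subject to coinsurance.
50% of $2,029 = $1,014.50 falls to the member.
Total out-of-pocket so far would be $3,824 + $1,014.50 = $4,838.50, below the $5,200 cap — no reduction.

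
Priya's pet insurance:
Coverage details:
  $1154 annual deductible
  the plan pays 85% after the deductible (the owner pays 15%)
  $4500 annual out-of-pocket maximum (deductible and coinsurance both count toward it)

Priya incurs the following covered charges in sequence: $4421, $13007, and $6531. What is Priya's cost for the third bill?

$904.90

Claim 1 — $4421: $1154 to deductible, leaving $3267; coinsurance $3267 × 15% = $490.05. Cost to owner: $1644.05. OOP to date $1644.05.
Claim 2 — $13007: deductible met; 15% of $13007 = $1951.05. Owner pays $1951.05; OOP now $3595.10.
Claim 3 — $6531: deductible already satisfied, so owner's share is 15% × $6531 = $979.65. That would push OOP to $4574.75, over the $4500 cap, so owner pays $4500 − $3595.10 = $904.90.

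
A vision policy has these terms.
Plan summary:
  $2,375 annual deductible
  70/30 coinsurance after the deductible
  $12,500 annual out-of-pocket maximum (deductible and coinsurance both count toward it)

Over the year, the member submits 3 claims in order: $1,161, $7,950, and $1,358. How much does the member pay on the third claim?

Claim 1 ($1,161): fully absorbed by the deductible. Member pays $1,161; OOP now $1,161.
Claim 2 ($7,950): deductible takes $1,214, $6,736 remains; coinsurance $6,736 × 30% = $2,020.80. Member pays $3,234.80; OOP now $4,395.80.
Claim 3 ($1,358): deductible already satisfied, so member's share is 30% × $1,358 = $407.40. Member owes $407.40 (running OOP $4,803.20).

$407.40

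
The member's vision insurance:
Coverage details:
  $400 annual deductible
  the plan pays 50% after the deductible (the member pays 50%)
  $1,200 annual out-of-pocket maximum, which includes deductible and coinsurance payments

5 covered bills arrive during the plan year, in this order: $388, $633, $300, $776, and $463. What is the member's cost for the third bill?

#1 ($388): all of it applies to the deductible. Member pays $388; OOP now $388.
#2 ($633): deductible takes $12, $621 remains; coinsurance $621 × 50% = $310.50. Cost to member: $322.50. OOP to date $710.50.
#3 ($300): deductible met; 50% of $300 = $150. Member owes $150 (running OOP $860.50).

$150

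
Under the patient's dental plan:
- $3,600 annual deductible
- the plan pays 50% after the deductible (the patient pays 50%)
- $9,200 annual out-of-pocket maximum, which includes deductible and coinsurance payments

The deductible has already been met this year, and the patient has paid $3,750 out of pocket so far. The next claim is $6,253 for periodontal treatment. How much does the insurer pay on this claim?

$3,126.50

With the deductible met, the entire $6,253 is subject to coinsurance.
50% of $6,253 = $3,126.50 falls to the patient.
Cumulative spending $3,750 + $3,126.50 = $6,876.50 stays under the $9,200 maximum.
The plan picks up $6,253 − $3,126.50 = $3,126.50.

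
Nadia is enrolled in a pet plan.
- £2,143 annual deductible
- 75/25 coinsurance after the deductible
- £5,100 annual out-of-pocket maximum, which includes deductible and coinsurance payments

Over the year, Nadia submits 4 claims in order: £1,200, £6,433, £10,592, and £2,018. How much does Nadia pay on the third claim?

£1,584.50

Claim 1 — £1,200: all of it applies to the deductible. Cost to owner: £1,200. OOP to date £1,200.
Claim 2 — £6,433: deductible takes £943, £5,490 remains; owner's 25% is £1,372.50. Owner pays £2,315.50; OOP now £3,515.50.
Claim 3 — £10,592: deductible met; 25% of £10,592 = £2,648. That would push OOP to £6,163.50, over the £5,100 cap, so owner pays £5,100 − £3,515.50 = £1,584.50.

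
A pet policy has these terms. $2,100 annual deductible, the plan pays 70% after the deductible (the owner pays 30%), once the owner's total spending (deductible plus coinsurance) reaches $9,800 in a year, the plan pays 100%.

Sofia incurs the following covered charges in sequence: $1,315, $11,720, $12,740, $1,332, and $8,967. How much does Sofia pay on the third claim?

Claim 1 — $1,315: entire amount goes to the deductible. Cost to owner: $1,315. OOP to date $1,315.
Claim 2 — $11,720: $785 to deductible, leaving $10,935; coinsurance $10,935 × 30% = $3,280.50. Owner pays $4,065.50; OOP now $5,380.50.
Claim 3 — $12,740: deductible met; 30% of $12,740 = $3,822. Owner owes $3,822 (running OOP $9,202.50).

$3,822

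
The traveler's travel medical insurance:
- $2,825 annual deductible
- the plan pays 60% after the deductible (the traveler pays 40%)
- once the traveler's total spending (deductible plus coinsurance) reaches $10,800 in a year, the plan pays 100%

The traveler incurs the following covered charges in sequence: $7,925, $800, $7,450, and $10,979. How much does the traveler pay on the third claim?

Claim 1 ($7,925): $2,825 finishes the deductible; $5,100 goes to coinsurance; traveler's 40% is $2,040. Traveler owes $4,865 (running OOP $4,865).
Claim 2 ($800): 40% coinsurance on $800 = $320. Traveler pays $320; OOP now $5,185.
Claim 3 ($7,450): deductible met; 40% of $7,450 = $2,980. Cost to traveler: $2,980. OOP to date $8,165.

$2,980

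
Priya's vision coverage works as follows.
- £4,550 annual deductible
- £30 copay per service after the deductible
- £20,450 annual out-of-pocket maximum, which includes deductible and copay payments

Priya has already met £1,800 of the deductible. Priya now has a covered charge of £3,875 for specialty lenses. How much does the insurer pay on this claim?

Remaining deductible: £4,550 − £1,800 = £2,750.
The remaining £1,125 (= £3,875 − £2,750) moves to the copay.
Copay on this service: £30.
Member responsibility before any cap: £2,750 + £30 = £2,780.
Total out-of-pocket so far would be £1,800 + £2,780 = £4,580, below the £20,450 cap — no reduction.
Insurer pays the balance: £3,875 − £2,780 = £1,095.

£1,095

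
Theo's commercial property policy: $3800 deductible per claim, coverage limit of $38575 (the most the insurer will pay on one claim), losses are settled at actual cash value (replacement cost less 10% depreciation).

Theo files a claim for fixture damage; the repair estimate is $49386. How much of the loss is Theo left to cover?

Actual cash value after 10% depreciation: $49386 × 90% = $44447.40.
Subtract the deductible: $44447.40 − $3800 = $40647.40.
Since $40647.40 > $38575, the payout is capped at $38575.
Out of pocket: $49386 − $38575 = $10811.

$10811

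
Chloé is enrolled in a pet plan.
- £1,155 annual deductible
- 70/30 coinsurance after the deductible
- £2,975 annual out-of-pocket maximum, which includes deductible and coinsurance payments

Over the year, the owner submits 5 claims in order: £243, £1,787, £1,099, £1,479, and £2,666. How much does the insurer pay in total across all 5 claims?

Claim 1 — £243: fully absorbed by the deductible. Cost to owner: £243. OOP to date £243. Insurer: £243 − £243 = £0.
Claim 2 — £1,787: £912 finishes the deductible; £875 goes to coinsurance; owner's 30% is £262.50. Owner owes £1,174.50 (running OOP £1,417.50). Plan pays £1,787 − £1,174.50 = £612.50.
Claim 3 — £1,099: 30% coinsurance on £1,099 = £329.70. Owner pays £329.70; OOP now £1,747.20. Insurer: £1,099 − £329.70 = £769.30.
Claim 4 — £1,479: deductible met; 30% of £1,479 = £443.70. Owner pays £443.70; OOP now £2,190.90. Plan pays £1,479 − £443.70 = £1,035.30.
Claim 5 — £2,666: deductible already satisfied, so owner's share is 30% × £2,666 = £799.80. That would push OOP to £2,990.70, over the £2,975 cap, so owner pays £2,975 − £2,190.90 = £784.10. Plan pays £2,666 − £784.10 = £1,881.90.
Insurer total = bills − owner's total = £7,274 − £2,975 = £4,299.

£4,299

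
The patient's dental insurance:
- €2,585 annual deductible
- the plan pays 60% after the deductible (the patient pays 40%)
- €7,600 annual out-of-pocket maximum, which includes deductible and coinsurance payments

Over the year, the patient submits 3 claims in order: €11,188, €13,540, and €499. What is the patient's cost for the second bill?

€1,573.80

Claim 1 — €11,188: €2,585 to deductible, leaving €8,603; 40% of €8,603 = €3,441.20. Cost to patient: €6,026.20. OOP to date €6,026.20.
Claim 2 — €13,540: deductible met; 40% of €13,540 = €5,416. Adding that to €6,026.20 gives €11,442.20, past the €7,600 cap; patient pays only €7,600 − €6,026.20 = €1,573.80.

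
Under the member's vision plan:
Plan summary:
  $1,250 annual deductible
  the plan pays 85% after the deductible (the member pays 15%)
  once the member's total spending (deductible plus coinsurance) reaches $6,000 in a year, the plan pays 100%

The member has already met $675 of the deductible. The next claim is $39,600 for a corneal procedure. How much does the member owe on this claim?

$5,325

$675 of the $1,250 deductible is already met, leaving $575.
After the $575 deductible portion, $39,600 − $575 = $39,025 is subject to coinsurance.
Member's 15% share of $39,025 is $5,853.75.
So the member owes $575 + $5,853.75 = $6,428.75 before any cap.
Adding $6,428.75 to the $675 already spent would give $7,103.75, which exceeds the $6,000 cap; the member pays just $6,000 − $675 = $5,325.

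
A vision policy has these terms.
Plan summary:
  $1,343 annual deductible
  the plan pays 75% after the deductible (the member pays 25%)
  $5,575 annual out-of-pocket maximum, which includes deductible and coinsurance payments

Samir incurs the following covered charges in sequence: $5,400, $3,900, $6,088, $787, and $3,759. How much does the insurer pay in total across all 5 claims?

#1 ($5,400): $1,343 finishes the deductible; $4,057 goes to coinsurance; coinsurance $4,057 × 25% = $1,014.25. Member pays $2,357.25; OOP now $2,357.25. Plan pays $5,400 − $2,357.25 = $3,042.75.
#2 ($3,900): deductible met; 25% of $3,900 = $975. Member owes $975 (running OOP $3,332.25). Plan pays $3,900 − $975 = $2,925.
#3 ($6,088): deductible met; 25% of $6,088 = $1,522. Member owes $1,522 (running OOP $4,854.25). Plan pays $6,088 − $1,522 = $4,566.
#4 ($787): 25% coinsurance on $787 = $196.75. Cost to member: $196.75. OOP to date $5,051. Plan pays $787 − $196.75 = $590.25.
#5 ($3,759): deductible already satisfied, so member's share is 25% × $3,759 = $939.75. That would push OOP to $5,990.75, over the $5,575 cap, so member pays $5,575 − $5,051 = $524. Insurer: $3,759 − $524 = $3,235.
Insurer total = bills − member's total = $19,934 − $5,575 = $14,359.

$14,359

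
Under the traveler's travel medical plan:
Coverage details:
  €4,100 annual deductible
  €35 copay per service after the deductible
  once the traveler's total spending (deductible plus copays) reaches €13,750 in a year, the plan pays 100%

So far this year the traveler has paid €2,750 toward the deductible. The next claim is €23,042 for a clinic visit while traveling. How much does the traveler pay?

€1,385

Deductible still to meet: €4,100 − €2,750 = €1,350.
The remaining €21,692 (= €23,042 − €1,350) moves to the copay.
Copay on this service: €35.
That puts the traveler's cost at €1,350 + €35 = €1,385 before any cap.
Year-to-date out-of-pocket becomes €2,750 + €1,385 = €4,135, still under the €13,750 maximum, so no cap applies.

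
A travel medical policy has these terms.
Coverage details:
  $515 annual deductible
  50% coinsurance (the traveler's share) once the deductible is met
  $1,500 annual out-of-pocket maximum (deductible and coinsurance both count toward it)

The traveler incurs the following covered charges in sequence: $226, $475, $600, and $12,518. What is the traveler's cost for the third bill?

Claim 1 — $226: fully absorbed by the deductible. Cost to traveler: $226. OOP to date $226.
Claim 2 — $475: $289 to deductible, leaving $186; 50% of $186 = $93. Cost to traveler: $382. OOP to date $608.
Claim 3 — $600: deductible already satisfied, so traveler's share is 50% × $600 = $300. Traveler pays $300; OOP now $908.

$300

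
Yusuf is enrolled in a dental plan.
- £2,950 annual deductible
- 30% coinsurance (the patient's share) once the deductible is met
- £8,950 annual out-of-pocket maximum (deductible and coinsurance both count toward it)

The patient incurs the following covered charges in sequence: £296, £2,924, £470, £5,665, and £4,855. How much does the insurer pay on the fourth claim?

£3,965.50

Bill 1, £296: all of it applies to the deductible. Patient owes £296 (running OOP £296). Plan pays £296 − £296 = £0.
Bill 2, £2,924: £2,654 finishes the deductible; £270 goes to coinsurance; coinsurance £270 × 30% = £81. Cost to patient: £2,735. OOP to date £3,031. Insurer: £2,924 − £2,735 = £189.
Bill 3, £470: deductible already satisfied, so patient's share is 30% × £470 = £141. Patient pays £141; OOP now £3,172. Insurer: £470 − £141 = £329.
Bill 4, £5,665: deductible met; 30% of £5,665 = £1,699.50. Patient pays £1,699.50; OOP now £4,871.50. Insurer: £5,665 − £1,699.50 = £3,965.50.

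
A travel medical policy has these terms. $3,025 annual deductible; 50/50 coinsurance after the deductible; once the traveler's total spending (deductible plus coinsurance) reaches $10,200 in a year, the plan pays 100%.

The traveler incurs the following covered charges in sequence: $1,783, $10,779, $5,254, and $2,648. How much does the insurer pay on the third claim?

$2,847.50

#1 ($1,783): fully absorbed by the deductible. Traveler owes $1,783 (running OOP $1,783). Insurer: $1,783 − $1,783 = $0.
#2 ($10,779): $1,242 to deductible, leaving $9,537; coinsurance $9,537 × 50% = $4,768.50. Cost to traveler: $6,010.50. OOP to date $7,793.50. Insurer: $10,779 − $6,010.50 = $4,768.50.
#3 ($5,254): deductible already satisfied, so traveler's share is 50% × $5,254 = $2,627. OOP would hit $10,420.50 > $10,200, so the cap limits the traveler to $10,200 − $7,793.50 = $2,406.50. Plan pays $5,254 − $2,406.50 = $2,847.50.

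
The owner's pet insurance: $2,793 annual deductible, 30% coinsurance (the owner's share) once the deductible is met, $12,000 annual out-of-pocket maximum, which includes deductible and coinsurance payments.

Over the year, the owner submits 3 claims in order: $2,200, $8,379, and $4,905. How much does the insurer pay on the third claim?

$3,433.50

Bill 1, $2,200: all of it applies to the deductible. Owner owes $2,200 (running OOP $2,200). Insurer: $2,200 − $2,200 = $0.
Bill 2, $8,379: $593 to deductible, leaving $7,786; owner's 30% is $2,335.80. Owner pays $2,928.80; OOP now $5,128.80. Plan pays $8,379 − $2,928.80 = $5,450.20.
Bill 3, $4,905: deductible met; 30% of $4,905 = $1,471.50. Cost to owner: $1,471.50. OOP to date $6,600.30. Insurer: $4,905 − $1,471.50 = $3,433.50.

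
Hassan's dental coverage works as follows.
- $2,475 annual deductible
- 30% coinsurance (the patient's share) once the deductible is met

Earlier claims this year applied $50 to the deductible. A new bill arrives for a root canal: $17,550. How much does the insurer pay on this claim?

$50 of the $2,475 deductible is already met, leaving $2,425.
The remaining $15,125 (= $17,550 − $2,425) moves to coinsurance.
30% of $15,125 = $4,537.50 falls to the patient.
So the patient owes $2,425 + $4,537.50 = $6,962.50.
The plan picks up $17,550 − $6,962.50 = $10,587.50.

$10,587.50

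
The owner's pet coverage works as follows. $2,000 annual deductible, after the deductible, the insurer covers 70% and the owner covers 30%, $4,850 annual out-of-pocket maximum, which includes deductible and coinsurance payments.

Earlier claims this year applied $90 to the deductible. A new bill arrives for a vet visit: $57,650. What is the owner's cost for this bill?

Deductible still to meet: $2,000 − $90 = $1,910.
The remaining $55,740 (= $57,650 − $1,910) moves to coinsurance.
Coinsurance: $55,740 × 30% = $16,722.
Owner responsibility before any cap: $1,910 + $16,722 = $18,632.
Year-to-date out-of-pocket would reach $90 + $18,632 = $18,722, above the $4,850 maximum, so the owner pays only $4,850 − $90 = $4,760.

$4,760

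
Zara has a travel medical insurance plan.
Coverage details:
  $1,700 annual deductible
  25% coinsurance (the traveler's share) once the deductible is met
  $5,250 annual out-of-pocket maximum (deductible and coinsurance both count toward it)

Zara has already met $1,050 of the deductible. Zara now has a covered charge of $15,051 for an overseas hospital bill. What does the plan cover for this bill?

Remaining deductible: $1,700 − $1,050 = $650.
That leaves $15,051 − $650 = $14,401 for coinsurance.
Coinsurance: $14,401 × 25% = $3,600.25.
That puts the traveler's cost at $650 + $3,600.25 = $4,250.25 before any cap.
Adding $4,250.25 to the $1,050 already spent would give $5,300.25, which exceeds the $5,250 cap; the traveler pays just $5,250 − $1,050 = $4,200.
Insurer pays the balance: $15,051 − $4,200 = $10,851.

$10,851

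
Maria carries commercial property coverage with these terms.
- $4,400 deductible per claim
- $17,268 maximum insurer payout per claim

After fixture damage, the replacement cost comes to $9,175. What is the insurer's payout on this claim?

$4,775

After the deductible, $9,175 − $4,400 = $4,775 remains.
That's under the $17,268 cap, so the insurer reimburses the full $4,775.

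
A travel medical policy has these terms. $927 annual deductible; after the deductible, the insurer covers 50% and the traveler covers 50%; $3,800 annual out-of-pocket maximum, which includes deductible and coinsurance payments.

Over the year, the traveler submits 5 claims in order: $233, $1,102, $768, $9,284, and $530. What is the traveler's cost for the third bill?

Claim 1 ($233): all of it applies to the deductible. Cost to traveler: $233. OOP to date $233.
Claim 2 ($1,102): deductible takes $694, $408 remains; 50% of $408 = $204. Cost to traveler: $898. OOP to date $1,131.
Claim 3 ($768): 50% coinsurance on $768 = $384. Traveler pays $384; OOP now $1,515.

$384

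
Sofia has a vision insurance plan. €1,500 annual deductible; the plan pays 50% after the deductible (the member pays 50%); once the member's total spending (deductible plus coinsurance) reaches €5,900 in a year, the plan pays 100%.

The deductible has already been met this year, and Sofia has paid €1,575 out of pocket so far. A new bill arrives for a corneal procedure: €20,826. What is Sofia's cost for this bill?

€4,325

The deductible is already satisfied, so the full bill goes to coinsurance.
Coinsurance: €20,826 × 50% = €10,413.
Year-to-date out-of-pocket would reach €1,575 + €10,413 = €11,988, above the €5,900 maximum, so the member pays only €5,900 − €1,575 = €4,325.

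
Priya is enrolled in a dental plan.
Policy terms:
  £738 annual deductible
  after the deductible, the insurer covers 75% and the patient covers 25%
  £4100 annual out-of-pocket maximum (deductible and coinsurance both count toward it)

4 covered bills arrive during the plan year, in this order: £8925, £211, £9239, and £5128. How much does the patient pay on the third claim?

£1262.50

Claim 1 (£8925): deductible takes £738, £8187 remains; coinsurance £8187 × 25% = £2046.75. Cost to patient: £2784.75. OOP to date £2784.75.
Claim 2 (£211): deductible met; 25% of £211 = £52.75. Patient pays £52.75; OOP now £2837.50.
Claim 3 (£9239): 25% coinsurance on £9239 = £2309.75. That would push OOP to £5147.25, over the £4100 cap, so patient pays £4100 − £2837.50 = £1262.50.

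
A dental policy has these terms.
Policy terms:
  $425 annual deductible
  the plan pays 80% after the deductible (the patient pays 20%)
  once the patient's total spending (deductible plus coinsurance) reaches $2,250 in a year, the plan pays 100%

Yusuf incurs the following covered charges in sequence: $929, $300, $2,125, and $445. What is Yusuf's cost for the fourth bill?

Bill 1, $929: $425 to deductible, leaving $504; 20% of $504 = $100.80. Patient pays $525.80; OOP now $525.80.
Bill 2, $300: 20% coinsurance on $300 = $60. Patient pays $60; OOP now $585.80.
Bill 3, $2,125: deductible already satisfied, so patient's share is 20% × $2,125 = $425. Patient owes $425 (running OOP $1,010.80).
Bill 4, $445: 20% coinsurance on $445 = $89. Patient pays $89; OOP now $1,099.80.

$89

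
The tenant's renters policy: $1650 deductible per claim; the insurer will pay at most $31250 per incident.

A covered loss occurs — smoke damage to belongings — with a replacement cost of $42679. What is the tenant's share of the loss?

Less the $1650 deductible: $42679 − $1650 = $41029.
Since $41029 > $31250, the payout is capped at $31250.
The tenant bears the rest of the original loss: $42679 − $31250 = $11429.

$11429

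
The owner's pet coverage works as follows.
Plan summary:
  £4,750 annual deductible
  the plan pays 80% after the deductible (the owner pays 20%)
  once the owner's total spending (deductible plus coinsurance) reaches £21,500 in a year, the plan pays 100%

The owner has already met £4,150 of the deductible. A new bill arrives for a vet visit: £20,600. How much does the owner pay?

£4,150 of the £4,750 deductible is already met, leaving £600.
After the £600 deductible portion, £20,600 − £600 = £20,000 is subject to coinsurance.
20% of £20,000 = £4,000 falls to the owner.
That puts the owner's cost at £600 + £4,000 = £4,600 before any cap.
Cumulative spending £4,150 + £4,600 = £8,750 stays under the £21,500 maximum.

£4,600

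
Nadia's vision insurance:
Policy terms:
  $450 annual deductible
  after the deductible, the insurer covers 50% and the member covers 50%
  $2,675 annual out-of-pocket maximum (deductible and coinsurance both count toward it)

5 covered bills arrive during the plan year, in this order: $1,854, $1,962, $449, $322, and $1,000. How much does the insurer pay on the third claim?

$224.50

#1 ($1,854): deductible takes $450, $1,404 remains; coinsurance $1,404 × 50% = $702. Cost to member: $1,152. OOP to date $1,152. Plan pays $1,854 − $1,152 = $702.
#2 ($1,962): deductible already satisfied, so member's share is 50% × $1,962 = $981. Member owes $981 (running OOP $2,133). Plan pays $1,962 − $981 = $981.
#3 ($449): deductible already satisfied, so member's share is 50% × $449 = $224.50. Member pays $224.50; OOP now $2,357.50. Plan pays $449 − $224.50 = $224.50.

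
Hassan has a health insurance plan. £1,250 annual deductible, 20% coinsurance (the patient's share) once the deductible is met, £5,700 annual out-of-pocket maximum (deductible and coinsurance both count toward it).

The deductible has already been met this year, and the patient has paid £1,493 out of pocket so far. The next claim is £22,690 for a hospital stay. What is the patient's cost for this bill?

£4,207

With the deductible met, the entire £22,690 is subject to coinsurance.
20% of £22,690 = £4,538 falls to the patient.
Adding £4,538 to the £1,493 already spent would give £6,031, which exceeds the £5,700 cap; the patient pays just £5,700 − £1,493 = £4,207.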